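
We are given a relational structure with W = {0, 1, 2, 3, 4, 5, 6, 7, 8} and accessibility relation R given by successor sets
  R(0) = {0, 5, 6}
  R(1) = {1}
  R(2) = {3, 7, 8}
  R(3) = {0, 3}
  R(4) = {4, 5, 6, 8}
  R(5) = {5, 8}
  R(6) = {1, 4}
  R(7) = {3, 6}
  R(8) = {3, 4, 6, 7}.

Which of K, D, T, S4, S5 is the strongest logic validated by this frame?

D

Serial (axiom D): yes — every world has a successor (e.g. 0 R 0).
Reflexive (axiom T): no — 2 is not related to itself.
Transitive (axiom 4): no — 0 R 5 and 5 R 8, but not 0 R 8.
Euclidean (axiom 5): no — 0 R 5 and 0 R 6, but not 5 R 6.
So F validates K, D; T would additionally require R to be reflexive. The strongest is D.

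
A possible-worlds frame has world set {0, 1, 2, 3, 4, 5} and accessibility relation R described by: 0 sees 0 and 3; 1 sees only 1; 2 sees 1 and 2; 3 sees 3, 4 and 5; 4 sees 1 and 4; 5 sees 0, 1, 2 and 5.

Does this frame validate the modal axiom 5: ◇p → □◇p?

By correspondence theory, 5 is valid on a frame iff R is Euclidean.
Euclidean: no — 3 R 4 and 3 R 5, but not 4 R 5.

No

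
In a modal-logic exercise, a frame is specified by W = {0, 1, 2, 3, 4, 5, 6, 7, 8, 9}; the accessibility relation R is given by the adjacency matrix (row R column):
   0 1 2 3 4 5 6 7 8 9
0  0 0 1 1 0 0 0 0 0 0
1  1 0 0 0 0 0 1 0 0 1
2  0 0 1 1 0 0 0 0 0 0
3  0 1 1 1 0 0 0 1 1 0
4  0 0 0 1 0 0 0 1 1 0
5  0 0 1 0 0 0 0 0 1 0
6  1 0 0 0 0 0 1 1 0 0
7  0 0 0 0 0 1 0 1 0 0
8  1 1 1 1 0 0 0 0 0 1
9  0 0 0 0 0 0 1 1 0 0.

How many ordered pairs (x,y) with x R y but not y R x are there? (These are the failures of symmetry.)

Enumerating: (0,2), (0,3), (1,0), (1,6), (1,9), (3,1), (3,7), (4,3), (4,7), (4,8), (5,2), (5,8), … and 9 more.
Total: 21.

21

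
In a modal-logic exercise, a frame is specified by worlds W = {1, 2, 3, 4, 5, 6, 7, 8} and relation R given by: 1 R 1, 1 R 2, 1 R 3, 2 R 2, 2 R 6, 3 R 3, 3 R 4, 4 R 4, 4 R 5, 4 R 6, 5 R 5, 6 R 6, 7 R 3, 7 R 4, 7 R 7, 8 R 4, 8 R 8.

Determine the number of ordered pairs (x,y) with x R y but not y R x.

Enumerating: (1,2), (1,3), (2,6), (3,4), (4,5), (4,6), (7,3), (7,4), (8,4).

9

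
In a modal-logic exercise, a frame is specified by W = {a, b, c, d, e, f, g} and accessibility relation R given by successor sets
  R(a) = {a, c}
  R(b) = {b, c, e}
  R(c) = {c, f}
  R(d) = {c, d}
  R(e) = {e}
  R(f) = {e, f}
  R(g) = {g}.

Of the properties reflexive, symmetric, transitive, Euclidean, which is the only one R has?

Reflexive: yes — every world is R-related to itself.
Symmetric: no — a R c but not c R a.
Transitive: no — a R c and c R f, but not a R f.
Euclidean: no — b R c and b R e, but not c R e.
Only reflexive holds.

reflexive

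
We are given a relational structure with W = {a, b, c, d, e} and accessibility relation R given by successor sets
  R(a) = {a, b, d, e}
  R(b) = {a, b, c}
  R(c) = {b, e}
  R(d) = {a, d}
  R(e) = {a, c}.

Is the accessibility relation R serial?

Serial: yes — every world has a successor (e.g. a R a).

Yes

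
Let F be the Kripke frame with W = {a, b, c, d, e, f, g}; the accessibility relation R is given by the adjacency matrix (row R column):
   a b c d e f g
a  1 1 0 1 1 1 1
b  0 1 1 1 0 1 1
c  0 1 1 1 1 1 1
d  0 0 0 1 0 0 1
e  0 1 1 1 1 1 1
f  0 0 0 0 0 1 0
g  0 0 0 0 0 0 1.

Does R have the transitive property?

Transitive: no — a R b and b R c, but not a R c.

No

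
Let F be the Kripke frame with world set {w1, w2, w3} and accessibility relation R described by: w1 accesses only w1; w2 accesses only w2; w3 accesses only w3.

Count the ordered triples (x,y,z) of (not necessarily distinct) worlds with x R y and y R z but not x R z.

R is transitive; there are no such tuples.

0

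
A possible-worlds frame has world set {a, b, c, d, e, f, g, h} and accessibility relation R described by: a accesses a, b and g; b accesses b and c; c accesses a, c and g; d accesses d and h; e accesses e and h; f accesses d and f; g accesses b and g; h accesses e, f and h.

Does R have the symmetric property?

No

Symmetric: no — a R b but not b R a.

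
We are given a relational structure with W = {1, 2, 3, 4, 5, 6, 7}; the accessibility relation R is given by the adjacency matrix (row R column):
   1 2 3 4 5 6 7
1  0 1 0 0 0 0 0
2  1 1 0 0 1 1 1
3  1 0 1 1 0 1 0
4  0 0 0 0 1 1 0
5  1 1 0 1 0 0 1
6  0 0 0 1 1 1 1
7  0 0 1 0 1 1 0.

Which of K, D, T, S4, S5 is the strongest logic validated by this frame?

Serial (axiom D): yes — every world has a successor (e.g. 1 R 2).
Reflexive (axiom T): no — 1 is not related to itself.
Transitive (axiom 4): no — 1 R 2 and 2 R 5, but not 1 R 5.
Euclidean (axiom 5): no — 2 R 1 and 2 R 5, but not 1 R 5.
So F validates K, D; T would additionally require R to be reflexive. The strongest is D.

D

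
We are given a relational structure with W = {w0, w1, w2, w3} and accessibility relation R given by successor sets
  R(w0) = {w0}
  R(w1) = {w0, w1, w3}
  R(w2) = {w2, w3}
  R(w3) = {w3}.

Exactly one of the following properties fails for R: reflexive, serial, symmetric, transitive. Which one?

Reflexive: yes — every world is R-related to itself.
Serial: yes — every world has a successor (e.g. w0 R w0).
Symmetric: no — w1 R w0 but not w0 R w1.
Transitive: yes — every two-step R-path is closed by a direct edge.
Only symmetric fails.

symmetric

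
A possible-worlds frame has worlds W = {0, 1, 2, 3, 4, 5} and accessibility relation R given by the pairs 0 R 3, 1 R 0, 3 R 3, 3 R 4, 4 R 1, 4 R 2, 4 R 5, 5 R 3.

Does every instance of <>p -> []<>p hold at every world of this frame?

No

By correspondence theory, 5 is valid on a frame iff R is Euclidean.
Euclidean: no — 4 R 1 and 4 R 2, but not 1 R 2.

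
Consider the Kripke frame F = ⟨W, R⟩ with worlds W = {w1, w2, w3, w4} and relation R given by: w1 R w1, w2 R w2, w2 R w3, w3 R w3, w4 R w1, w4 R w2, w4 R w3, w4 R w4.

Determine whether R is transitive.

Transitive: yes — every two-step R-path is closed by a direct edge.

Yes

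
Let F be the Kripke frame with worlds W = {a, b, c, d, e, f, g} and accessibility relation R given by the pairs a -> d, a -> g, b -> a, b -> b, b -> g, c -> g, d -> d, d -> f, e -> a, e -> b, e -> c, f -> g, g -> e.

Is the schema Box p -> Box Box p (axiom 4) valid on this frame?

The schema 4 characterises exactly the transitive frames.
Transitive: no — a R d and d R f, but not a R f.

No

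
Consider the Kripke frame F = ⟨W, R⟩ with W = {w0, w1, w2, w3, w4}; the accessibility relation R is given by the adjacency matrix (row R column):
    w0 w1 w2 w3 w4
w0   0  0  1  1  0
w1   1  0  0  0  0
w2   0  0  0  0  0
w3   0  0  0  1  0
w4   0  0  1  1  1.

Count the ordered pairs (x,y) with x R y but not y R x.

5

Enumerating: (w0,w2), (w0,w3), (w1,w0), (w4,w2), (w4,w3).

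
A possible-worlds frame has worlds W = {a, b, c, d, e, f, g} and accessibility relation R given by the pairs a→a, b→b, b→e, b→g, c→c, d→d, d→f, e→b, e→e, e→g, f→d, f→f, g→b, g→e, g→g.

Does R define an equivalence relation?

Reflexive: yes — every world is R-related to itself.
Symmetric: yes — every pair in R has its reverse in R.
Transitive: yes — every two-step R-path is closed by a direct edge.
So R is an equivalence relation.

Yes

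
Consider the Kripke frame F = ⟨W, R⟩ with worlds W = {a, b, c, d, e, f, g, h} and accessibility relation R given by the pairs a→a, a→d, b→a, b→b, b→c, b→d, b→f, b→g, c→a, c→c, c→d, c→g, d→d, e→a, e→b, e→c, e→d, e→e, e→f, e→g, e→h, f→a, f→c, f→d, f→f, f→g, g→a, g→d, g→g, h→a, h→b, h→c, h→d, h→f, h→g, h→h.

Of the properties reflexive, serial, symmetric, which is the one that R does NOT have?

Reflexive: yes — every world is R-related to itself.
Serial: yes — every world has a successor (e.g. a R a).
Symmetric: no — a R d but not d R a.
Only symmetric fails.

symmetric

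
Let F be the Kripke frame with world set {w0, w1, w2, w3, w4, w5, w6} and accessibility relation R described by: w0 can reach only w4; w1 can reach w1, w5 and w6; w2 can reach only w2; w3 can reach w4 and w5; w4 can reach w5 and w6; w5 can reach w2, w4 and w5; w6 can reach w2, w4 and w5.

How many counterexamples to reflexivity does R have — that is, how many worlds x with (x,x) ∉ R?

Enumerating: w0, w3, w4, w6.

4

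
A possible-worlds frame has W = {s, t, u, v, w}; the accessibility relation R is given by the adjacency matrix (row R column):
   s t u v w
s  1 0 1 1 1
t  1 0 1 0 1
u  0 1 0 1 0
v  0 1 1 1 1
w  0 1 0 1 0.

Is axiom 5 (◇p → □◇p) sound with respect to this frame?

No

The schema 5 characterises exactly the Euclidean frames.
Euclidean: no — s R u and s R w, but not u R w.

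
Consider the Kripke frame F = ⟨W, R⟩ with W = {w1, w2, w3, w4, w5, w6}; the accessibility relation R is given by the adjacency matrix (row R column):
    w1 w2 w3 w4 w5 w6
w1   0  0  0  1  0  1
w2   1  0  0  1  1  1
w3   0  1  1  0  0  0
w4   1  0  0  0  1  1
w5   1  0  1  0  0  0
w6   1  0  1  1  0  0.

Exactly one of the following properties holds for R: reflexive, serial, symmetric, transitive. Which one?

Reflexive: no — w1 is not related to itself.
Serial: yes — every world has a successor (e.g. w1 R w4).
Symmetric: no — w2 R w1 but not w1 R w2.
Transitive: no — w1 R w4 and w4 R w5, but not w1 R w5.
Only serial holds.

serial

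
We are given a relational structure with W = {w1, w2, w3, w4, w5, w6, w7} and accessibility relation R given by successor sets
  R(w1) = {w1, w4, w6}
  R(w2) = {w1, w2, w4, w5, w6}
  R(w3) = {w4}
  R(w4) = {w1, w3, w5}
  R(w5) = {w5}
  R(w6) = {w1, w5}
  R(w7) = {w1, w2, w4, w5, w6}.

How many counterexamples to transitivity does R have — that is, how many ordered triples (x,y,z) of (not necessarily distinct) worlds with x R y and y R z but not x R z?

Enumerating: (w1,w4,w3), (w1,w4,w5), (w1,w6,w5), (w2,w4,w3), (w3,w4,w1), (w3,w4,w3), (w3,w4,w5), (w4,w1,w4), (w4,w1,w6), (w4,w3,w4), (w6,w1,w4), (w6,w1,w6), (w7,w4,w3).

13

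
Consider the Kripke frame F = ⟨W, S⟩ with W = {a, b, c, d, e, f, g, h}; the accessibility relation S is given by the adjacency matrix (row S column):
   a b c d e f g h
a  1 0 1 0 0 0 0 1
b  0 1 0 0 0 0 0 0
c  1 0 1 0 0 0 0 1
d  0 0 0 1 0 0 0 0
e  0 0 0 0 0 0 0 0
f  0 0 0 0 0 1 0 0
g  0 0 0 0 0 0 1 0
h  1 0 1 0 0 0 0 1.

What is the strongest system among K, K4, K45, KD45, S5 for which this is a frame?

Transitive (axiom 4): yes — every two-step S-path is closed by a direct edge.
Euclidean (axiom 5): yes — any two successors of a common world are S-related.
Serial (axiom D): no — e has no S-successor.
Reflexive (axiom T): no — e is not related to itself.
So F validates K, K4, K45; KD45 would additionally require S to be serial. The strongest is K45.

K45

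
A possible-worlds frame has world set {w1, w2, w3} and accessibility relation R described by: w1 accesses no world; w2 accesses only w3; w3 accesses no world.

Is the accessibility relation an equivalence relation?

No

Reflexive: no — w1 is not related to itself.
Symmetric: no — w2 R w3 but not w3 R w2.
Transitive: yes — every two-step R-path is closed by a direct edge.
So R is not an equivalence relation.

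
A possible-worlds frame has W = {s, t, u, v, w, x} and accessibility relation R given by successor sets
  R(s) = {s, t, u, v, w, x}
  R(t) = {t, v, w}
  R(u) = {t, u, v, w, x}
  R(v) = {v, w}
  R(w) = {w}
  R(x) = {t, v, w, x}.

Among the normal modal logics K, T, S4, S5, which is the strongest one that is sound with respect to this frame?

Reflexive (axiom T): yes — every world is R-related to itself.
Transitive (axiom 4): yes — every two-step R-path is closed by a direct edge.
Euclidean (axiom 5): no — s R t and s R u, but not t R u.
So F validates K, T, S4; S5 would additionally require R to be Euclidean. The strongest is S4.

S4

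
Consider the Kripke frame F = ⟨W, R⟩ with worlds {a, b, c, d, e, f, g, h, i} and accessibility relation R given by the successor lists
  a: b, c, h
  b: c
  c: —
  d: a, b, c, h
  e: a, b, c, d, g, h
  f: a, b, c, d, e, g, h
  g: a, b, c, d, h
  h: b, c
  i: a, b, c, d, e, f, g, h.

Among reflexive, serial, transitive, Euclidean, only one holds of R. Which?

Reflexive: no — a is not related to itself.
Serial: no — c has no R-successor.
Transitive: yes — every two-step R-path is closed by a direct edge.
Euclidean: no — a R b and a R h, but not b R h.
Only transitive holds.

transitive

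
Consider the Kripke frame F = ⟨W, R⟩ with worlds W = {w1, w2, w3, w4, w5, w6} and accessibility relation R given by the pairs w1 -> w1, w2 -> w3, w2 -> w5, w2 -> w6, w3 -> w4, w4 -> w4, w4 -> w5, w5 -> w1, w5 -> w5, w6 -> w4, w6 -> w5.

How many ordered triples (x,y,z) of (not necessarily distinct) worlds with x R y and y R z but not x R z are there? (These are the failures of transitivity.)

Enumerating: (w2,w3,w4), (w2,w5,w1), (w2,w6,w4), (w3,w4,w5), (w4,w5,w1), (w6,w5,w1).

6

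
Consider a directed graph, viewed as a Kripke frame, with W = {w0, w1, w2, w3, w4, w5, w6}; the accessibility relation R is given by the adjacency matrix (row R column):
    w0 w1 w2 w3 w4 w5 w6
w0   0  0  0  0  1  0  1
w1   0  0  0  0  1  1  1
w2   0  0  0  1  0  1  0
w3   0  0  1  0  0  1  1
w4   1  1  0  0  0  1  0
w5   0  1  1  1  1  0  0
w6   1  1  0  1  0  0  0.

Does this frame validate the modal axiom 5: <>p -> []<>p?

The schema 5 characterises exactly the Euclidean frames.
Euclidean: no — w0 R w4 and w0 R w6, but not w4 R w6.

No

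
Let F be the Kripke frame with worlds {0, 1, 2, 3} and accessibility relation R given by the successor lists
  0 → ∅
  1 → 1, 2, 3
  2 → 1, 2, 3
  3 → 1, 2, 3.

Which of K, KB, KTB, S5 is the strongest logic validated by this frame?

KB

Symmetric (axiom B): yes — every pair in R has its reverse in R.
Reflexive (axiom T): no — 0 is not related to itself.
Euclidean (axiom 5): yes — any two successors of a common world are R-related.
So F validates K, KB; KTB would additionally require R to be reflexive. The strongest is KB.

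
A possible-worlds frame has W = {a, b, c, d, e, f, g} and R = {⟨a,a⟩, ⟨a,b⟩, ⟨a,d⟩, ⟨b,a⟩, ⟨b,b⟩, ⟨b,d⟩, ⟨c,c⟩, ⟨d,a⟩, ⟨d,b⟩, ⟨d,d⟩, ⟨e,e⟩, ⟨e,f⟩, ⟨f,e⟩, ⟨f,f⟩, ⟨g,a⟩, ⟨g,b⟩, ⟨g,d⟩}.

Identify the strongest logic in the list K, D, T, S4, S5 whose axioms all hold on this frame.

Serial (axiom D): yes — every world has a successor (e.g. a R a).
Reflexive (axiom T): no — g is not related to itself.
Transitive (axiom 4): yes — every two-step R-path is closed by a direct edge.
Euclidean (axiom 5): yes — any two successors of a common world are R-related.
So F validates K, D; T would additionally require R to be reflexive. The strongest is D.

D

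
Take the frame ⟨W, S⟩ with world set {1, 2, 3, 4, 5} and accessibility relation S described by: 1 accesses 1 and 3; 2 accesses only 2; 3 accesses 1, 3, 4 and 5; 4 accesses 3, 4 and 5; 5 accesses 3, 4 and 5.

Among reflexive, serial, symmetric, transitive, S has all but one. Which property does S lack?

Reflexive: yes — every world is S-related to itself.
Serial: yes — every world has a successor (e.g. 1 S 1).
Symmetric: yes — every pair in S has its reverse in S.
Transitive: no — 1 S 3 and 3 S 4, but not 1 S 4.
Only transitive fails.

transitive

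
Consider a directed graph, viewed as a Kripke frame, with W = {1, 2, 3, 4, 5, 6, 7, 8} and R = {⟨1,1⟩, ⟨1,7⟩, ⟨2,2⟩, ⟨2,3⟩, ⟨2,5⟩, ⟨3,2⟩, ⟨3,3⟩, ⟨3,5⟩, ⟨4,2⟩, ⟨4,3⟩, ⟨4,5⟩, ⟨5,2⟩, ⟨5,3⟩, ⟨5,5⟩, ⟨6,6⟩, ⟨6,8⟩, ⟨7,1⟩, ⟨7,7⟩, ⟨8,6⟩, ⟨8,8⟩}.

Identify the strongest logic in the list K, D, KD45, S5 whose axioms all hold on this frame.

Serial (axiom D): yes — every world has a successor (e.g. 1 R 1).
Euclidean (axiom 5): yes — any two successors of a common world are R-related.
Transitive (axiom 4): yes — every two-step R-path is closed by a direct edge.
Reflexive (axiom T): no — 4 is not related to itself.
So F validates K, D, KD45; S5 would additionally require R to be reflexive. The strongest is KD45.

KD45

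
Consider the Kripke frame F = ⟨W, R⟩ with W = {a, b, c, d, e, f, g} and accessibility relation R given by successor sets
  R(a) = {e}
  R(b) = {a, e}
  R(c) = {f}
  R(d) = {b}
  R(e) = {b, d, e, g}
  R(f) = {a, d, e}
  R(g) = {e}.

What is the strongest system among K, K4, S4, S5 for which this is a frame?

K

Transitive (axiom 4): no — a R e and e R b, but not a R b.
Reflexive (axiom T): no — a is not related to itself.
Euclidean (axiom 5): no — b R e and b R a, but not e R a.
So F validates K; K4 would additionally require R to be transitive. The strongest is K.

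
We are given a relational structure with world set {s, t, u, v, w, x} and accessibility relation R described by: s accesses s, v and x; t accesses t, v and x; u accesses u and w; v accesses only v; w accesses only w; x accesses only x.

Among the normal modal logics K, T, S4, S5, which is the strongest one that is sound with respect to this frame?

S4

Reflexive (axiom T): yes — every world is R-related to itself.
Transitive (axiom 4): yes — every two-step R-path is closed by a direct edge.
Euclidean (axiom 5): no — s R v and s R x, but not v R x.
So F validates K, T, S4; S5 would additionally require R to be Euclidean. The strongest is S4.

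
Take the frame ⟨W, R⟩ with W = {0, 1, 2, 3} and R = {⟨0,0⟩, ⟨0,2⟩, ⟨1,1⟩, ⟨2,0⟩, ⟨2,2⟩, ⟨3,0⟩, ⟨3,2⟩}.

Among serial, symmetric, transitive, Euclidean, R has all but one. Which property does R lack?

symmetric

Serial: yes — every world has a successor (e.g. 0 R 0).
Symmetric: no — 3 R 0 but not 0 R 3.
Transitive: yes — every two-step R-path is closed by a direct edge.
Euclidean: yes — any two successors of a common world are R-related.
Only symmetric fails.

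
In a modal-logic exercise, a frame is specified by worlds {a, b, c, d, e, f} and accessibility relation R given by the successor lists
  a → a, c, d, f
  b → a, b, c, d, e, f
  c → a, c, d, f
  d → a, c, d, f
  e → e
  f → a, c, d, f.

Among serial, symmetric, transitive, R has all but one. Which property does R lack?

symmetric

Serial: yes — every world has a successor (e.g. a R a).
Symmetric: no — b R a but not a R b.
Transitive: yes — every two-step R-path is closed by a direct edge.
Only symmetric fails.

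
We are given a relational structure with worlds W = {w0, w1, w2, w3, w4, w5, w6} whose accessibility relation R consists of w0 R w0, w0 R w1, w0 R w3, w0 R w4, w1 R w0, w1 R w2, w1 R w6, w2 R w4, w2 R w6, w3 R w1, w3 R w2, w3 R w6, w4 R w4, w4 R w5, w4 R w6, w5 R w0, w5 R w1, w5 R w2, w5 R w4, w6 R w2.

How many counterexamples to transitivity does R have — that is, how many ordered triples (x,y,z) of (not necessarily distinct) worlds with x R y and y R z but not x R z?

25

Enumerating: (w0,w1,w2), (w0,w1,w6), (w0,w3,w2), (w0,w3,w6), (w0,w4,w5), (w0,w4,w6), (w1,w0,w1), (w1,w0,w3), (w1,w0,w4), (w1,w2,w4), (w2,w4,w5), (w2,w6,w2), … and 13 more.
Total: 25.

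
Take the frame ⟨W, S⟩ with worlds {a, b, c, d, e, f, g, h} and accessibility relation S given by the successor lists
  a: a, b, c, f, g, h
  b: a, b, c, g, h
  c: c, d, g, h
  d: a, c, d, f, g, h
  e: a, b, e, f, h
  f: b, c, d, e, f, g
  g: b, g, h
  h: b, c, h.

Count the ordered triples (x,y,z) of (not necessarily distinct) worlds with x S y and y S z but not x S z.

37

Enumerating: (a,c,d), (a,f,d), (a,f,e), (b,a,f), (b,c,d), (c,d,a), (c,d,f), (c,g,b), (c,h,b), (d,a,b), (d,f,b), (d,f,e), … and 25 more.
Total: 37.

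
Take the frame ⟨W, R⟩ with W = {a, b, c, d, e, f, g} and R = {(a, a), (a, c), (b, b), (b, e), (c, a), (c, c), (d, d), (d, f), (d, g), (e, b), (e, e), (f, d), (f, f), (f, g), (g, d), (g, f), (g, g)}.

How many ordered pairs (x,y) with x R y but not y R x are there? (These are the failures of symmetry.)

R is symmetric; there are no such tuples.

0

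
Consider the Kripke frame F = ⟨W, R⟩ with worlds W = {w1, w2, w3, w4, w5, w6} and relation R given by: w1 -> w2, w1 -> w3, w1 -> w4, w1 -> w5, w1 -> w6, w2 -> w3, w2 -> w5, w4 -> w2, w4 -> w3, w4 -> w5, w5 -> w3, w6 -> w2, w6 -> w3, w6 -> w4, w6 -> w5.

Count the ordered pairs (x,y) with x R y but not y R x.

Enumerating: (w1,w2), (w1,w3), (w1,w4), (w1,w5), (w1,w6), (w2,w3), (w2,w5), (w4,w2), (w4,w3), (w4,w5), (w5,w3), (w6,w2), (w6,w3), (w6,w4), (w6,w5).

15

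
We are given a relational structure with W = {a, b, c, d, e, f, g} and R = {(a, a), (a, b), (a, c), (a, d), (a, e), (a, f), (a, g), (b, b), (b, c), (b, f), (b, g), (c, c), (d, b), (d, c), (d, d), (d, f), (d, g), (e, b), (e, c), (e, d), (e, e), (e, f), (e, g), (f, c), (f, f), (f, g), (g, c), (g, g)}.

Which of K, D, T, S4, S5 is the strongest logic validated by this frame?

S4

Serial (axiom D): yes — every world has a successor (e.g. a R a).
Reflexive (axiom T): yes — every world is R-related to itself.
Transitive (axiom 4): yes — every two-step R-path is closed by a direct edge.
Euclidean (axiom 5): no — a R b and a R d, but not b R d.
So F validates K, D, T, S4; S5 would additionally require R to be Euclidean. The strongest is S4.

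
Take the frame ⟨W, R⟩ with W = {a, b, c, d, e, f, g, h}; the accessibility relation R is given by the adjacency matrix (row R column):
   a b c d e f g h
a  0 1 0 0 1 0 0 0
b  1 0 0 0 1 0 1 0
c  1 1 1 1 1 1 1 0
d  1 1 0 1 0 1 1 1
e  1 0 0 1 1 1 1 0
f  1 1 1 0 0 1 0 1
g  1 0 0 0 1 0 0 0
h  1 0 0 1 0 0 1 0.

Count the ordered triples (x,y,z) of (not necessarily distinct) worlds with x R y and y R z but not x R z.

Enumerating: (a,b,a), (a,b,g), (a,e,a), (a,e,d), (a,e,f), (a,e,g), (b,a,b), (b,e,d), (b,e,f), (c,d,h), (c,f,h), (d,a,e), … and 27 more.
Total: 39.

39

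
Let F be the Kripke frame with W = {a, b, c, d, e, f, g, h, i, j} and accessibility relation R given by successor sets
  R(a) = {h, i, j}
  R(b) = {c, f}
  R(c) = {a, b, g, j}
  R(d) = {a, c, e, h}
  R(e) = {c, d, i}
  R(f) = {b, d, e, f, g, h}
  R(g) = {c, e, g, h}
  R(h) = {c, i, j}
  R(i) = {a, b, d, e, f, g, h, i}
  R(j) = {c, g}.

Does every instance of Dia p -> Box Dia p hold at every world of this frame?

By correspondence theory, 5 is valid on a frame iff R is Euclidean.
Euclidean: no — a R i and a R j, but not i R j.

No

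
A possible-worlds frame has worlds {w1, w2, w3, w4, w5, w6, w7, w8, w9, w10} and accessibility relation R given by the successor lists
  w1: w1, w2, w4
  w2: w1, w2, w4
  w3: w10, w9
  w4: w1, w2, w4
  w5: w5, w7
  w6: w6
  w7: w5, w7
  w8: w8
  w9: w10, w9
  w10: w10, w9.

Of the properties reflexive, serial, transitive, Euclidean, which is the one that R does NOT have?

Reflexive: no — w3 is not related to itself.
Serial: yes — every world has a successor (e.g. w1 R w1).
Transitive: yes — every two-step R-path is closed by a direct edge.
Euclidean: yes — any two successors of a common world are R-related.
Only reflexive fails.

reflexive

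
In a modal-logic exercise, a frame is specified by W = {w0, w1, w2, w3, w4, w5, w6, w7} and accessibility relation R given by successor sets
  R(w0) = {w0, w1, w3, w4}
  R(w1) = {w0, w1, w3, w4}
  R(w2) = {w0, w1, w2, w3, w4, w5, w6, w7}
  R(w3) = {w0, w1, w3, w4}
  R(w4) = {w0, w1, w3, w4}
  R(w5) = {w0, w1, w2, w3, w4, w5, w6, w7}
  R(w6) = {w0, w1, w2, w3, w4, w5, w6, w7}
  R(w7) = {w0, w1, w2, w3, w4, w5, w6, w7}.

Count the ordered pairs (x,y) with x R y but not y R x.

Enumerating: (w2,w0), (w2,w1), (w2,w3), (w2,w4), (w5,w0), (w5,w1), (w5,w3), (w5,w4), (w6,w0), (w6,w1), (w6,w3), (w6,w4), (w7,w0), (w7,w1), (w7,w3), (w7,w4).

16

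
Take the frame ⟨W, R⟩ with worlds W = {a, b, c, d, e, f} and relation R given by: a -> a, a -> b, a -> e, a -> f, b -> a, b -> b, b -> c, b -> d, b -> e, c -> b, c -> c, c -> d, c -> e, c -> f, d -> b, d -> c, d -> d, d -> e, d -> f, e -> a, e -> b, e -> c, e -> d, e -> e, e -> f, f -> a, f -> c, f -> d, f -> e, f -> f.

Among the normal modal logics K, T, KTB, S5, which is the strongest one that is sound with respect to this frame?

Reflexive (axiom T): yes — every world is R-related to itself.
Symmetric (axiom B): yes — every pair in R has its reverse in R.
Euclidean (axiom 5): no — a R b and a R f, but not b R f.
So F validates K, T, KTB; S5 would additionally require R to be Euclidean. The strongest is KTB.

KTB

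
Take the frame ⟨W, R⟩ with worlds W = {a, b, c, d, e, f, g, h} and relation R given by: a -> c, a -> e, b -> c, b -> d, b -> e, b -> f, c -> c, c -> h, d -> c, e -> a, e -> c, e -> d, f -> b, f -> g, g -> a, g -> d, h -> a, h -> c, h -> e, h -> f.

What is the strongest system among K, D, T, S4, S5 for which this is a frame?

Serial (axiom D): yes — every world has a successor (e.g. a R c).
Reflexive (axiom T): no — a is not related to itself.
Transitive (axiom 4): no — a R c and c R h, but not a R h.
Euclidean (axiom 5): no — a R c and a R e, but not c R e.
So F validates K, D; T would additionally require R to be reflexive. The strongest is D.

D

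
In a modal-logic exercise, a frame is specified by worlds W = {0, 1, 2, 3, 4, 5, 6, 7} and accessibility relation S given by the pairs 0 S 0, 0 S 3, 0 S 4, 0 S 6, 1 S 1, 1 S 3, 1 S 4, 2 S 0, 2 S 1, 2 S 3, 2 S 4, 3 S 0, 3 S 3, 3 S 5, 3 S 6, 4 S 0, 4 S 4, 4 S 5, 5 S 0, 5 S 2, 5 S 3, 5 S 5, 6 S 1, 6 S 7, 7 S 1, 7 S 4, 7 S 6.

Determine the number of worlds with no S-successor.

S is serial; there are no such worlds.

0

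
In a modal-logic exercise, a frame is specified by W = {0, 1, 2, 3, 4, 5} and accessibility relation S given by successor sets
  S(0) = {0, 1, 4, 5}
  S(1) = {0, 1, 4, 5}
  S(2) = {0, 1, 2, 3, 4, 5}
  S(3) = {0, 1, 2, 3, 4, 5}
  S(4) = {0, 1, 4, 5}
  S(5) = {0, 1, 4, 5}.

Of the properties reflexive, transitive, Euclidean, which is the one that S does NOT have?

Reflexive: yes — every world is S-related to itself.
Transitive: yes — every two-step S-path is closed by a direct edge.
Euclidean: no — 2 S 0 and 2 S 3, but not 0 S 3.
Only Euclidean fails.

Euclidean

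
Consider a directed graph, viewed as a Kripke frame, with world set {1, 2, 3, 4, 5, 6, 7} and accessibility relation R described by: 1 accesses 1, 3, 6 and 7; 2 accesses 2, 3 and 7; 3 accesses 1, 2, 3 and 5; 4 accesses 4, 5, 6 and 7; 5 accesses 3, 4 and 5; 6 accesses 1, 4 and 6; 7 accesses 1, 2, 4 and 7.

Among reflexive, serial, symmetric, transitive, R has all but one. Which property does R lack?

Reflexive: yes — every world is R-related to itself.
Serial: yes — every world has a successor (e.g. 1 R 1).
Symmetric: yes — every pair in R has its reverse in R.
Transitive: no — 1 R 3 and 3 R 2, but not 1 R 2.
Only transitive fails.

transitive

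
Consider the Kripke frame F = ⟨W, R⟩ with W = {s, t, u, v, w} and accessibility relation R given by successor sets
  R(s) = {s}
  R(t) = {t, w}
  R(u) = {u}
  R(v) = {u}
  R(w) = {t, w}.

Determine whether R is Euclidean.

Euclidean: yes — any two successors of a common world are R-related.

Yes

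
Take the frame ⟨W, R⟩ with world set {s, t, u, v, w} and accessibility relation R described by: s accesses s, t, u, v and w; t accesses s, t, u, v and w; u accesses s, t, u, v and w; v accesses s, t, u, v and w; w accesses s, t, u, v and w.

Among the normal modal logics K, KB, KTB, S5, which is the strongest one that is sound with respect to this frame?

S5

Symmetric (axiom B): yes — every pair in R has its reverse in R.
Reflexive (axiom T): yes — every world is R-related to itself.
Euclidean (axiom 5): yes — any two successors of a common world are R-related.
So F validates K, KB, KTB, S5. The strongest is S5.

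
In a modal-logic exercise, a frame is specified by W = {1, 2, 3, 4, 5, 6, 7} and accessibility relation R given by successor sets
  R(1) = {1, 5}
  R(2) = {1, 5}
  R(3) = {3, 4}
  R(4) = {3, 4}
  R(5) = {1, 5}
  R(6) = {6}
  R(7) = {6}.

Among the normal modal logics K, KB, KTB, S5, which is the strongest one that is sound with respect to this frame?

K

Symmetric (axiom B): no — 2 R 1 but not 1 R 2.
Reflexive (axiom T): no — 2 is not related to itself.
Euclidean (axiom 5): yes — any two successors of a common world are R-related.
So F validates K; KB would additionally require R to be symmetric. The strongest is K.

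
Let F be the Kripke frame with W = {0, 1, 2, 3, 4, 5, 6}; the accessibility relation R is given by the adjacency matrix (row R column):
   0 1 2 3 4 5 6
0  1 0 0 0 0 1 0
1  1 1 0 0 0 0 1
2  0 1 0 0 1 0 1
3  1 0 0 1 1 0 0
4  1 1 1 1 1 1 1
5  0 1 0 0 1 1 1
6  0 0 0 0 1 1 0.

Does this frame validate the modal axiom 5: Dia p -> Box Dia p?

The schema 5 characterises exactly the Euclidean frames.
Euclidean: no — 1 R 0 and 1 R 6, but not 0 R 6.

No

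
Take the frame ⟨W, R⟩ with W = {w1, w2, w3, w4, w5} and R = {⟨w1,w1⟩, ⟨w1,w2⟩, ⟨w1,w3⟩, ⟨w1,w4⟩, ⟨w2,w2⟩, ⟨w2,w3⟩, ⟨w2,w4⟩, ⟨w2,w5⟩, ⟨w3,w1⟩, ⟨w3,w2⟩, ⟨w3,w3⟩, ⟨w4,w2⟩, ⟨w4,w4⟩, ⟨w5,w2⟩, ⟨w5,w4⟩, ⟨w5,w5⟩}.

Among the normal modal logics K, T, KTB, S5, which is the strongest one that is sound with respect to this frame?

T

Reflexive (axiom T): yes — every world is R-related to itself.
Symmetric (axiom B): no — w1 R w2 but not w2 R w1.
Euclidean (axiom 5): no — w1 R w3 and w1 R w4, but not w3 R w4.
So F validates K, T; KTB would additionally require R to be symmetric. The strongest is T.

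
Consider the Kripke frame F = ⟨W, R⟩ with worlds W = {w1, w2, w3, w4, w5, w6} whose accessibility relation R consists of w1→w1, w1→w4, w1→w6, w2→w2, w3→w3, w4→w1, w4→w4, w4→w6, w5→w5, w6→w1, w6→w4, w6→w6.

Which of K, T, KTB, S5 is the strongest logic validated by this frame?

S5

Reflexive (axiom T): yes — every world is R-related to itself.
Symmetric (axiom B): yes — every pair in R has its reverse in R.
Euclidean (axiom 5): yes — any two successors of a common world are R-related.
So F validates K, T, KTB, S5. The strongest is S5.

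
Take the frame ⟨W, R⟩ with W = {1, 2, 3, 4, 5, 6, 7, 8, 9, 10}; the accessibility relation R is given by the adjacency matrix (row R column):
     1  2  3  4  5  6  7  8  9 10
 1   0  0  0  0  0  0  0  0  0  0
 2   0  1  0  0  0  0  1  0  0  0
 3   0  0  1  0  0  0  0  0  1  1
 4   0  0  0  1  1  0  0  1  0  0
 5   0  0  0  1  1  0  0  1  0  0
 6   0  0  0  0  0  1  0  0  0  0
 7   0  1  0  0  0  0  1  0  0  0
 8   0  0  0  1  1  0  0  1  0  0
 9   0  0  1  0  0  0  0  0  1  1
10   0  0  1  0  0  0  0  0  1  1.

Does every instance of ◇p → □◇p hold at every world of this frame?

By correspondence theory, 5 is valid on a frame iff R is Euclidean.
Euclidean: yes — any two successors of a common world are R-related.

Yes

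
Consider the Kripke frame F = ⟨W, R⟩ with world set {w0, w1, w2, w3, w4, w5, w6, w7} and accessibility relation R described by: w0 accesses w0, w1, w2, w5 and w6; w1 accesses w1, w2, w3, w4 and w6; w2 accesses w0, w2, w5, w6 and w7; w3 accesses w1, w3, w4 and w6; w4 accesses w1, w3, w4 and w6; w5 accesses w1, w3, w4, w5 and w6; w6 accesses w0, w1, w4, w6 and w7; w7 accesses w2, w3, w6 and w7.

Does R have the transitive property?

No

Transitive: no — w0 R w1 and w1 R w3, but not w0 R w3.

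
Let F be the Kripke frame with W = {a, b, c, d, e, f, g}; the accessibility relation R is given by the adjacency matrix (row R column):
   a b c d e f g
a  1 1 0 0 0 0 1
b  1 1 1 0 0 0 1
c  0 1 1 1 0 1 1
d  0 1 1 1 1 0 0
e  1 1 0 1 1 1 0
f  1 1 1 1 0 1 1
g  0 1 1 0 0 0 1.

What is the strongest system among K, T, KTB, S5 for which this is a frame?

Reflexive (axiom T): yes — every world is R-related to itself.
Symmetric (axiom B): no — a R g but not g R a.
Euclidean (axiom 5): no — b R a and b R c, but not a R c.
So F validates K, T; KTB would additionally require R to be symmetric. The strongest is T.

T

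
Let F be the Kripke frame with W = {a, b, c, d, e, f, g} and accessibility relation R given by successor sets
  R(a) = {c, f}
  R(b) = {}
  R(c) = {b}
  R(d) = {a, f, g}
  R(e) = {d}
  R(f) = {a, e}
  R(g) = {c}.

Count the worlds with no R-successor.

Enumerating: b.

1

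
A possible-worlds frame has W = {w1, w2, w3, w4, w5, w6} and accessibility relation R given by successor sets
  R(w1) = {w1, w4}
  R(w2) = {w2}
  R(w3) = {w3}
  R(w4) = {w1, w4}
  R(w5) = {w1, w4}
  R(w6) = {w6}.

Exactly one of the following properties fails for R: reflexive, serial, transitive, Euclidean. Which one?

Reflexive: no — w5 is not related to itself.
Serial: yes — every world has a successor (e.g. w1 R w1).
Transitive: yes — every two-step R-path is closed by a direct edge.
Euclidean: yes — any two successors of a common world are R-related.
Only reflexive fails.

reflexive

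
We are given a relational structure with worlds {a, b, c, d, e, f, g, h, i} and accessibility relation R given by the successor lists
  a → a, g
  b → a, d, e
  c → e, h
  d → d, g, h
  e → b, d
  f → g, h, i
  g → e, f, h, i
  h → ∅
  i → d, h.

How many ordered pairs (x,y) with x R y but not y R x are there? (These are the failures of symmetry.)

Enumerating: (a,g), (b,a), (b,d), (c,e), (c,h), (d,g), (d,h), (e,d), (f,h), (f,i), (g,e), (g,h), (g,i), (i,d), (i,h).

15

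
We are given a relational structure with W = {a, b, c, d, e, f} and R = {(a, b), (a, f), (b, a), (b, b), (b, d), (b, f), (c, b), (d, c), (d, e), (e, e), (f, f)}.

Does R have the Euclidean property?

No

Euclidean: no — a R f and a R b, but not f R b.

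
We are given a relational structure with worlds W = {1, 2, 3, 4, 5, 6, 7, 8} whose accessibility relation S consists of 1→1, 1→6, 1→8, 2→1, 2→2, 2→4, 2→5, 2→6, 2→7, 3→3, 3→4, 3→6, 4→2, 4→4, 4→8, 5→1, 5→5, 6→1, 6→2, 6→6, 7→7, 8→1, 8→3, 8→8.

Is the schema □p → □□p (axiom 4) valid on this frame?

No

By correspondence theory, 4 is valid on a frame iff S is transitive.
Transitive: no — 1 S 6 and 6 S 2, but not 1 S 2.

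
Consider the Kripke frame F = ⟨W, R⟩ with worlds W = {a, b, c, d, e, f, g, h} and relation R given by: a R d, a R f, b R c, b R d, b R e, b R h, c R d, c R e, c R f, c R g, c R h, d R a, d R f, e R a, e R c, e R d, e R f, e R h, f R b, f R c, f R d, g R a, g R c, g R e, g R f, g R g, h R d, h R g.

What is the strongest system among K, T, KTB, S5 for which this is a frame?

K

Reflexive (axiom T): no — a is not related to itself.
Symmetric (axiom B): no — a R f but not f R a.
Euclidean (axiom 5): no — b R d and b R c, but not d R c.
So F validates K; T would additionally require R to be reflexive. The strongest is K.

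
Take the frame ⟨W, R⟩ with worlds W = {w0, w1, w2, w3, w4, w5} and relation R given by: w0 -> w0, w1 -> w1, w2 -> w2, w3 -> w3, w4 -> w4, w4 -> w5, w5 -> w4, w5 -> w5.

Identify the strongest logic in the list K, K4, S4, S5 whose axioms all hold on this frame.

Transitive (axiom 4): yes — every two-step R-path is closed by a direct edge.
Reflexive (axiom T): yes — every world is R-related to itself.
Euclidean (axiom 5): yes — any two successors of a common world are R-related.
So F validates K, K4, S4, S5. The strongest is S5.

S5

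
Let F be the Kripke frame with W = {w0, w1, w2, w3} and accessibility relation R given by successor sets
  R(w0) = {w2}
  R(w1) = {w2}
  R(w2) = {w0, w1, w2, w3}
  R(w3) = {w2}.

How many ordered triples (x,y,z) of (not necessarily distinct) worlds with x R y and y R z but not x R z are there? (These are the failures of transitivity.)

9

Enumerating: (w0,w2,w0), (w0,w2,w1), (w0,w2,w3), (w1,w2,w0), (w1,w2,w1), (w1,w2,w3), (w3,w2,w0), (w3,w2,w1), (w3,w2,w3).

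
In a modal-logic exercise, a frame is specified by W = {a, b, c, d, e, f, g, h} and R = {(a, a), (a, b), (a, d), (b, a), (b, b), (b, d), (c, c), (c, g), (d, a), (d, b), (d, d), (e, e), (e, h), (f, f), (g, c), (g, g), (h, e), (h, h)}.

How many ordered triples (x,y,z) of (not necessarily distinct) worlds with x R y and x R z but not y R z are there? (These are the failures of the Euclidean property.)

R is Euclidean; there are no such tuples.

0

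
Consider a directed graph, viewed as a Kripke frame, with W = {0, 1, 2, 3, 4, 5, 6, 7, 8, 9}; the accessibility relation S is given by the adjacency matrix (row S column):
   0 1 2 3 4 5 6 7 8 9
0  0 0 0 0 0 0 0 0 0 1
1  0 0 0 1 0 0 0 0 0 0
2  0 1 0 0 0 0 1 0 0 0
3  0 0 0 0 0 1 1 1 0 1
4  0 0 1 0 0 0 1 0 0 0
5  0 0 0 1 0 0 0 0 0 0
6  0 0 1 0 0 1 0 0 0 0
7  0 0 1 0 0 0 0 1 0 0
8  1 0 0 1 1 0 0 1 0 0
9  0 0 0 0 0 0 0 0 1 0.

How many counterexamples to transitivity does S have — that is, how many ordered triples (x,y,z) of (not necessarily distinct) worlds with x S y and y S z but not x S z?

34

Enumerating: (0,9,8), (1,3,5), (1,3,6), (1,3,7), (1,3,9), (2,1,3), (2,6,2), (2,6,5), (3,5,3), (3,6,2), (3,7,2), (3,9,8), … and 22 more.
Total: 34.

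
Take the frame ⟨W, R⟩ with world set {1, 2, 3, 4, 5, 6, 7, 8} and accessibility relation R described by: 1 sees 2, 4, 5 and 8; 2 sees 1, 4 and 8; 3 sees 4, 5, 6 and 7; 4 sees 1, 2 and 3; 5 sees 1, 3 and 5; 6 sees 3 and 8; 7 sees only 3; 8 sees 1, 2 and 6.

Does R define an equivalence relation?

No

Reflexive: no — 1 is not related to itself.
Symmetric: yes — every pair in R has its reverse in R.
Transitive: no — 1 R 4 and 4 R 3, but not 1 R 3.
So R is not an equivalence relation.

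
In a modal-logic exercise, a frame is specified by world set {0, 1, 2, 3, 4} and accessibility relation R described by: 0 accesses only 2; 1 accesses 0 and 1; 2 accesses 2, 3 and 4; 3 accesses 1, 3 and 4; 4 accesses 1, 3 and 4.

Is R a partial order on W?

Reflexive: no — 0 is not related to itself.
Transitive: no — 0 R 2 and 2 R 3, but not 0 R 3.
Antisymmetric: no — 3 R 4 and 4 R 3 with 3 ≠ 4.
So R is not a partial order.

No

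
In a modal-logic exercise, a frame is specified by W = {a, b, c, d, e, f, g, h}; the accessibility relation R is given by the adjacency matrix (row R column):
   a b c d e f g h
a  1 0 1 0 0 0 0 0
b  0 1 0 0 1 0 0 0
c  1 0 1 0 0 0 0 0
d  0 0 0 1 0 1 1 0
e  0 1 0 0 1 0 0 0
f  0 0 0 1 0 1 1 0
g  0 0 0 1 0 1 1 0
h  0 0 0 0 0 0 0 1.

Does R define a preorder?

Yes

Reflexive: yes — every world is R-related to itself.
Transitive: yes — every two-step R-path is closed by a direct edge.
So R is a preorder.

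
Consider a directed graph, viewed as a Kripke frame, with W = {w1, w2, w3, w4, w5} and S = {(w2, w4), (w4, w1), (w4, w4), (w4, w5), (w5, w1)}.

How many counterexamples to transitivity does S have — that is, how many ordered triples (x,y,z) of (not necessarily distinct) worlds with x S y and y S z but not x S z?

2

Enumerating: (w2,w4,w1), (w2,w4,w5).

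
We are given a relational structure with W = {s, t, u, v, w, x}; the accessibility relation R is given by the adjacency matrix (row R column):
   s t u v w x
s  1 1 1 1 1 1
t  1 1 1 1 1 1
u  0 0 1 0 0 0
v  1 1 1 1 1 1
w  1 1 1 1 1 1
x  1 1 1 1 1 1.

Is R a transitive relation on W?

Transitive: yes — every two-step R-path is closed by a direct edge.

Yes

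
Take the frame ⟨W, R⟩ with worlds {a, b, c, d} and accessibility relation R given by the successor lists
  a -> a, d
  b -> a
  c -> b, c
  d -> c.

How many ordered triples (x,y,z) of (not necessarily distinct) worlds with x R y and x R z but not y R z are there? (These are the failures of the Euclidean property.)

Enumerating: (a,d,a), (a,d,d), (c,b,b), (c,b,c).

4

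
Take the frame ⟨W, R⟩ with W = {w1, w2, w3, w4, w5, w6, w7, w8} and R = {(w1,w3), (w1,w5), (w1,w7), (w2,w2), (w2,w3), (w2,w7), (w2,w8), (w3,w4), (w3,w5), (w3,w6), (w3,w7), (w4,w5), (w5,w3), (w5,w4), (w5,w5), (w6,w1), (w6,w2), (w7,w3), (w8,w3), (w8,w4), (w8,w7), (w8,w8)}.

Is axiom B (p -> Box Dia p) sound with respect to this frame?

Axiom B corresponds to the accessibility relation being symmetric.
Symmetric: no — w1 R w3 but not w3 R w1.

No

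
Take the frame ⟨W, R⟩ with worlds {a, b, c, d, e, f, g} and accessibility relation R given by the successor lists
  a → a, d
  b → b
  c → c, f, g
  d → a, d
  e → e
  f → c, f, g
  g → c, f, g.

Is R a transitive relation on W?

Transitive: yes — every two-step R-path is closed by a direct edge.

Yes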